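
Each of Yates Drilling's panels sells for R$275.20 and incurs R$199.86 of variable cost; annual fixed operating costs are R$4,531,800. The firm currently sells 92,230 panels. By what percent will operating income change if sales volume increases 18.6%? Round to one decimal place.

Total contribution margin = 92,230 × R$75.34 = R$6,948,608.20.
Subtracting fixed costs: EBIT = R$6,948,608.20 − R$4,531,800 = R$2,416,808.20.
Degree of operating leverage = R$6,948,608.20 / R$2,416,808.20 = 2.8751.
%ΔEBIT = DOL × %ΔSales = 2.8751 × +18.6% = +53.5%.

+53.5%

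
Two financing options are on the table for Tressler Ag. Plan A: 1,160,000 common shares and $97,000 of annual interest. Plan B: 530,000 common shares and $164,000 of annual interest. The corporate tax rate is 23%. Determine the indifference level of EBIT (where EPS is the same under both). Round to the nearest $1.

$220,365

At indifference, (EBIT − 97,000)(1 − t)/1,160,000 = (EBIT − 164,000)(1 − t)/530,000.
Cancelling (1 − t) and cross-multiplying: 530,000·(EBIT − 97,000) = 1,160,000·(EBIT − 164,000).
EBIT × (1,160,000 − 530,000) = 164,000 × 1,160,000 − 97,000 × 530,000 = 138,830,000,000, so EBIT = 138,830,000,000 ÷ 630,000 = 220,365.08.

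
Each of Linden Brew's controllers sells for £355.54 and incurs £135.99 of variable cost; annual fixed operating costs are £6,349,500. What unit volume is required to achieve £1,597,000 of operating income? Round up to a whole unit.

Contribution margin per unit = £355.54 − £135.99 = £219.55.
Need Q such that Q × £219.55 − £6,349,500 = £1,597,000, i.e. Q = £7,946,500 / £219.55 = 36,194.49 → 36,195.

36,195 controllers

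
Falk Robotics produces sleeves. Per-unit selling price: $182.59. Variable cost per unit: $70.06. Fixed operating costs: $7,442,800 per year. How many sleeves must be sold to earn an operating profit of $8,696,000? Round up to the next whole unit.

143,418 sleeves

Unit CM = price − variable cost = $182.59 − $70.06 = $112.53.
Need Q such that Q × $112.53 − $7,442,800 = $8,696,000, i.e. Q = $16,138,800 / $112.53 = 143,417.76 → 143,418.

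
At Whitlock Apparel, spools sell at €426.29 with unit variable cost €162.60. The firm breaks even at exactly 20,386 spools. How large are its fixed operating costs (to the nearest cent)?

€5,375,584.34

Each unit contributes €426.29 − €162.60 = €263.69.
Since BE = FC / CM, FC = 20,386 × €263.69 = €5,375,584.34.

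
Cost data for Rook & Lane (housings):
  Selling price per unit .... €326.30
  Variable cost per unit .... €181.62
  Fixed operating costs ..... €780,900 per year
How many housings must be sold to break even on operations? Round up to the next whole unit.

Contribution margin per unit = €326.30 − €181.62 = €144.68.
Break-even Q = €780,900 / €144.68 = 5,397.43 → 5,398 housings.

5,398 housings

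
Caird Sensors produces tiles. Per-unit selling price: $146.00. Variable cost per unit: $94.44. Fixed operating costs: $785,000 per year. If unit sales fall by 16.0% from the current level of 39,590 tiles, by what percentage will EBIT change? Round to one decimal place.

Contribution at this volume is 39,590 × $51.56 = $2,041,260.40.
Operating income = contribution − fixed costs = $2,041,260.40 − $785,000 = $1,256,260.40.
So DOL = total CM / EBIT = $2,041,260.40 / $1,256,260.40 = 1.6249.
So EBIT moves 1.6249 × (-16.0%) = -26.0%.

-26.0%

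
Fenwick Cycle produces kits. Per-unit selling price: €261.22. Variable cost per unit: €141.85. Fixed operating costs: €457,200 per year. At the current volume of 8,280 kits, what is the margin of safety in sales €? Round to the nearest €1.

€1,162,401

Contribution margin per unit = €261.22 − €141.85 = €119.37. Break-even units = €457,200 ÷ €119.37 = 3,830.11; break-even revenue = 3,830.11 × €261.22 = €1,000,500.83.
Current sales = 8,280 × €261.22 = €2,162,901.60.
Margin of safety = €2,162,901.60 − €1,000,500.83 = €1,162,401.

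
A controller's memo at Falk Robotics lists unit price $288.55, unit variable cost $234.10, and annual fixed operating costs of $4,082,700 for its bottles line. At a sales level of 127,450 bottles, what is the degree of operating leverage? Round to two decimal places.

2.43

Total contribution margin = 127,450 × $54.45 = $6,939,652.50.
Operating income = contribution − fixed costs = $6,939,652.50 − $4,082,700 = $2,856,952.50.
So DOL = total CM / EBIT = $6,939,652.50 / $2,856,952.50 = 2.4290.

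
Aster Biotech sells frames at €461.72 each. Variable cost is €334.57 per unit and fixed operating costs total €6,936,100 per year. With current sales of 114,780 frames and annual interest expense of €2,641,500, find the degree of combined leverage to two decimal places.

Total contribution margin = 114,780 × €127.15 = €14,594,277.00.
EBIT = €14,594,277.00 − €6,936,100 = €7,658,177.00. Interest = €2,641,500.00.
DOL = €14,594,277.00 ÷ €7,658,177.00 = 1.9057; DFL = €7,658,177.00 ÷ €5,016,677.00 = 1.5265.
DCL = DOL × DFL = 1.9057 × 1.5265 = 2.9091.

2.91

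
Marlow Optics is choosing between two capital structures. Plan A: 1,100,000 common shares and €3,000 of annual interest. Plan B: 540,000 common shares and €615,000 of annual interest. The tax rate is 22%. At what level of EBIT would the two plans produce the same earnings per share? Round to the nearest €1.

Set EPS_A = EPS_B: (EBIT − €3,000)(1 − 0.22) ÷ 1,100,000 = (EBIT − €615,000)(1 − 0.22) ÷ 540,000.
The (1 − t) factor cancels: (EBIT − 3,000) × 540,000 = (EBIT − 615,000) × 1,100,000.
Solving, EBIT = (615,000·1,100,000 − 3,000·540,000) / (1,100,000 − 540,000) = 674,880,000,000 / 560,000 = 1,205,142.86.

€1,205,143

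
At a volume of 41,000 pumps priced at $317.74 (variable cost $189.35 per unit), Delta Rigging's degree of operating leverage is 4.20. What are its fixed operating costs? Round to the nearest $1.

$4,010,659

At 41,000 units, contribution = 41,000 × $128.39 = $5,263,990.00.
Since DOL = CM ÷ EBIT, EBIT = $5,263,990.00 ÷ 4.20 = $1,253,330.95.
And FC = contribution − EBIT = $5,263,990.00 − $1,253,330.95 = $4,010,659.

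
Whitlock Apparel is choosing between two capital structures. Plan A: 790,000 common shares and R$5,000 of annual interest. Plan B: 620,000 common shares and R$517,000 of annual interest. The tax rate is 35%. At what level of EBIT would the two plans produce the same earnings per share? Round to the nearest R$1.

Set EPS_A = EPS_B: (EBIT − R$5,000)(1 − 0.35) ÷ 790,000 = (EBIT − R$517,000)(1 − 0.35) ÷ 620,000.
Cancelling (1 − t) and cross-multiplying: 620,000·(EBIT − 5,000) = 790,000·(EBIT − 517,000).
Solving, EBIT = (517,000·790,000 − 5,000·620,000) / (790,000 − 620,000) = 405,330,000,000 / 170,000 = 2,384,294.12.

R$2,384,294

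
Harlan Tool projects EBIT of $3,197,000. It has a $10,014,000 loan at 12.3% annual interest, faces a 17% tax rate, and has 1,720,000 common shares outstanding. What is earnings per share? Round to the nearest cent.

$0.95

Interest = $1,231,722.00, so EBT = $3,197,000 − $1,231,722.00 = $1,965,278.00.
Net income = $1,965,278.00 × (1 − 0.17) = $1,631,180.74.
Per share: $1,631,180.74 / 1,720,000 shares = $0.95.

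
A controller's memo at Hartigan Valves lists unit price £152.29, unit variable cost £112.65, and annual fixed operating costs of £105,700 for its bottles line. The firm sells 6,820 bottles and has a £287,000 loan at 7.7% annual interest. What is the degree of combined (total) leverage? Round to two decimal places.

Contribution at this volume is 6,820 × £39.64 = £270,344.80.
Operating income = contribution − fixed costs = £270,344.80 − £105,700 = £164,644.80. Interest = £22,099.00.
DOL = £270,344.80 ÷ £164,644.80 = 1.6420; DFL = £164,644.80 ÷ £142,545.80 = 1.1550.
DCL = DOL × DFL = 1.6420 × 1.1550 = 1.8965.

1.90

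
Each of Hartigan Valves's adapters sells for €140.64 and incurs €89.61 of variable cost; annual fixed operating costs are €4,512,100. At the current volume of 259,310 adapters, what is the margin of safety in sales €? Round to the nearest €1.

€24,033,894

Each unit contributes €140.64 − €89.61 = €51.03. Break-even units = €4,512,100 ÷ €51.03 = 88,420.54; break-even revenue = 88,420.54 × €140.64 = €12,435,464.32.
Current sales = 259,310 × €140.64 = €36,469,358.40.
Margin of safety = €36,469,358.40 − €12,435,464.32 = €24,033,894.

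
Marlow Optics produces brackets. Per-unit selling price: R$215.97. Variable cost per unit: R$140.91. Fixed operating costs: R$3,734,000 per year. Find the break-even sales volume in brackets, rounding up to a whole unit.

Each unit contributes R$215.97 − R$140.91 = R$75.06.
Break-even Q = R$3,734,000 / R$75.06 = 49,746.87 → 49,747 brackets.

49,747 brackets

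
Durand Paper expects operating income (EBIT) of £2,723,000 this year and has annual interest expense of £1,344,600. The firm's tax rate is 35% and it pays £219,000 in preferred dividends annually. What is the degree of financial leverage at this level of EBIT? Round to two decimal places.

2.61

Interest = £1,344,600.00.
Pre-tax preferred-dividend burden = £219,000 ÷ (1 − 0.35) = £336,923.08.
DFL = EBIT ÷ [EBIT − I − D_p/(1−t)] = £2,723,000 ÷ [£2,723,000 − £1,344,600.00 − £336,923.08] = £2,723,000 ÷ £1,041,476.92 = 2.6146.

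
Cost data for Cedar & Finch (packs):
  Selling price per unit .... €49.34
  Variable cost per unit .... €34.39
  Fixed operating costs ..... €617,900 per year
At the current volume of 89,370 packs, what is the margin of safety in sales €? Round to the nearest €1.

€2,370,239

Contribution margin per unit = €49.34 − €34.39 = €14.95. Break-even units = €617,900 ÷ €14.95 = 41,331.10; break-even revenue = 41,331.10 × €49.34 = €2,039,276.66.
Actual sales revenue = 89,370 × €49.34 = €4,409,515.80.
Margin of safety = €4,409,515.80 − €2,039,276.66 = €2,370,239.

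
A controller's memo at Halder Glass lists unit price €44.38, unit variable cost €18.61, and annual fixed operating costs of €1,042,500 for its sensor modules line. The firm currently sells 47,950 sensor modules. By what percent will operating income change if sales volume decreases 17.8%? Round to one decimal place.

-113.9%

Total contribution margin = 47,950 × €25.77 = €1,235,671.50.
EBIT = €1,235,671.50 − €1,042,500 = €193,171.50.
DOL = contribution ÷ EBIT = €1,235,671.50 ÷ €193,171.50 = 6.3968.
Operating income changes by 6.3968 × -17.8% = -113.9%.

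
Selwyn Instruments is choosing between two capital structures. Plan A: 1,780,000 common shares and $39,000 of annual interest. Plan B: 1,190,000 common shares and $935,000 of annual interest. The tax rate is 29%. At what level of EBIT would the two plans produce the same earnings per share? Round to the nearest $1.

Set EPS_A = EPS_B: (EBIT − $39,000)(1 − 0.29) ÷ 1,780,000 = (EBIT − $935,000)(1 − 0.29) ÷ 1,190,000.
The (1 − t) factor cancels: (EBIT − 39,000) × 1,190,000 = (EBIT − 935,000) × 1,780,000.
Solving, EBIT = (935,000·1,780,000 − 39,000·1,190,000) / (1,780,000 − 1,190,000) = 1,617,890,000,000 / 590,000 = 2,742,186.44.

$2,742,186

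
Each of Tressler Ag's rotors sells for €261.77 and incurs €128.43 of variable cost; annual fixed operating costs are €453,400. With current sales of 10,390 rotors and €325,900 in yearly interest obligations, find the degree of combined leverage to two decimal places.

2.29

Total contribution margin = 10,390 × €133.34 = €1,385,402.60.
Subtracting fixed costs: EBIT = €1,385,402.60 − €453,400 = €932,002.60. Interest = €325,900.00, so EBIT − I = €606,102.60.
DCL = contribution ÷ (EBIT − I) = €1,385,402.60 ÷ €606,102.60 = 2.2858.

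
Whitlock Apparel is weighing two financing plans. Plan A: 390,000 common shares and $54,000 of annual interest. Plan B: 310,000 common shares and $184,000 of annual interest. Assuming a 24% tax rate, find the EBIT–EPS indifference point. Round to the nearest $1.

At indifference, (EBIT − 54,000)(1 − t)/390,000 = (EBIT − 184,000)(1 − t)/310,000.
Cancelling (1 − t) and cross-multiplying: 310,000·(EBIT − 54,000) = 390,000·(EBIT − 184,000).
EBIT × (390,000 − 310,000) = 184,000 × 390,000 − 54,000 × 310,000 = 55,020,000,000, so EBIT = 55,020,000,000 ÷ 80,000 = 687,750.00.

$687,750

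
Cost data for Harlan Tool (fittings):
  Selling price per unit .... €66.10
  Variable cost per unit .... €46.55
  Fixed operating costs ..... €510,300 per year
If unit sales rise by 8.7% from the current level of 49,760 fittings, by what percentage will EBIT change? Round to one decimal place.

Total contribution margin = 49,760 × €19.55 = €972,808.00.
Subtracting fixed costs: EBIT = €972,808.00 − €510,300 = €462,508.00.
So DOL = total CM / EBIT = €972,808.00 / €462,508.00 = 2.1033.
So EBIT moves 2.1033 × (+8.7%) = +18.3%.

+18.3%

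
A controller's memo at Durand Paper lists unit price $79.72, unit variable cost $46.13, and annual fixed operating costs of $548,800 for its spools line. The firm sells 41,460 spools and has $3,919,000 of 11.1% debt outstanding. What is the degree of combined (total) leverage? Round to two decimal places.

Contribution at this volume is 41,460 × $33.59 = $1,392,641.40.
EBIT = $1,392,641.40 − $548,800 = $843,841.40. Interest = $435,009.00, so EBIT − I = $408,832.40.
Degree of total leverage = total CM / (EBIT − interest) = $1,392,641.40 / $408,832.40 = 3.4064.

3.41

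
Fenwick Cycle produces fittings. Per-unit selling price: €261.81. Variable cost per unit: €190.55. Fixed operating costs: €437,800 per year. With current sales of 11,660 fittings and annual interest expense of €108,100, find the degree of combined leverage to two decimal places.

2.92

Contribution at this volume is 11,660 × €71.26 = €830,891.60.
EBIT = €830,891.60 − €437,800 = €393,091.60. Interest = €108,100.00, so EBIT − I = €284,991.60.
DCL = contribution ÷ (EBIT − I) = €830,891.60 ÷ €284,991.60 = 2.9155.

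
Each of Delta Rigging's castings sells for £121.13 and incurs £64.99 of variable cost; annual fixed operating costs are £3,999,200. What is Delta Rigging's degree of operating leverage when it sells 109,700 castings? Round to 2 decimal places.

Total contribution margin = 109,700 × £56.14 = £6,158,558.00.
Operating income = contribution − fixed costs = £6,158,558.00 − £3,999,200 = £2,159,358.00.
Degree of operating leverage = £6,158,558.00 / £2,159,358.00 = 2.8520.

2.85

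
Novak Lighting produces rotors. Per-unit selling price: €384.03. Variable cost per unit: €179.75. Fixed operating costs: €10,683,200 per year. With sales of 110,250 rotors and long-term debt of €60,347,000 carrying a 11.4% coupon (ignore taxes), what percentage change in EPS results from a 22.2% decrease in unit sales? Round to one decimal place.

At 110,250 units, contribution = 110,250 × €204.28 = €22,521,870.00.
Subtracting fixed costs: EBIT = €22,521,870.00 − €10,683,200 = €11,838,670.00.
Interest = €6,879,558.00, so EBIT − I = €4,959,112.00.
DCL = total CM / (EBIT − I) = €22,521,870.00 / €4,959,112.00 = 4.5415.
%ΔEPS = DCL × %ΔSales = 4.5415 × -22.2% = -100.8%.

-100.8%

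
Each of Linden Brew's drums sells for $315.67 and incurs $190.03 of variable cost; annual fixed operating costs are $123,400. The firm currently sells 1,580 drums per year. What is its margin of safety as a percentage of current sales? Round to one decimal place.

Contribution margin per unit = $315.67 − $190.03 = $125.64. Break-even units = $123,400 ÷ $125.64 = 982.17; break-even revenue = 982.17 × $315.67 = $310,042.01.
Current sales = 1,580 × $315.67 = $498,758.60.
Margin of safety = ($498,758.60 − $310,042.01) ÷ $498,758.60 = 37.8%.

37.8%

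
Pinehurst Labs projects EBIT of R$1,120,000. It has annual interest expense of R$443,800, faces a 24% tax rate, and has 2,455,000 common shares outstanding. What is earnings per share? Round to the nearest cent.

R$0.21

Interest = R$443,800.00, so EBT = R$1,120,000 − R$443,800.00 = R$676,200.00.
After tax at 24%: net income = R$676,200.00 × 0.76 = R$513,912.00.
EPS = R$513,912.00 ÷ 2,455,000 = R$0.21.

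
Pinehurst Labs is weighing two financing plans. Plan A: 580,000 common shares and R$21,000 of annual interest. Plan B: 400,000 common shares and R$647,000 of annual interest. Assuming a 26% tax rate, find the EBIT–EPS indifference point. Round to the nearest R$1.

Set EPS_A = EPS_B: (EBIT − R$21,000)(1 − 0.26) ÷ 580,000 = (EBIT − R$647,000)(1 − 0.26) ÷ 400,000.
The (1 − t) factor cancels: (EBIT − 21,000) × 400,000 = (EBIT − 647,000) × 580,000.
EBIT × (580,000 − 400,000) = 647,000 × 580,000 − 21,000 × 400,000 = 366,860,000,000, so EBIT = 366,860,000,000 ÷ 180,000 = 2,038,111.11.

R$2,038,111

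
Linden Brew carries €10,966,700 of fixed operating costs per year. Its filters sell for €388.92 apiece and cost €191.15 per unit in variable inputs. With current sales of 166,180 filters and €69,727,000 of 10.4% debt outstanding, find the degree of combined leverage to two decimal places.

2.24

Contribution at this volume is 166,180 × €197.77 = €32,865,418.60.
EBIT = €32,865,418.60 − €10,966,700 = €21,898,718.60. Interest = €7,251,608.00.
DOL = €32,865,418.60 ÷ €21,898,718.60 = 1.5008; DFL = €21,898,718.60 ÷ €14,647,110.60 = 1.4951.
Combined leverage = 1.5008 × 1.4951 = 2.2438.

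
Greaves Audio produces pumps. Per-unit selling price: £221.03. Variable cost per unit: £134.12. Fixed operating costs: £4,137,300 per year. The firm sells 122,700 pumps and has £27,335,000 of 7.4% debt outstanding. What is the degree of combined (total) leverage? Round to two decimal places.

Contribution at this volume is 122,700 × £86.91 = £10,663,857.00.
Subtracting fixed costs: EBIT = £10,663,857.00 − £4,137,300 = £6,526,557.00. Interest = £2,022,790.00.
DOL = £10,663,857.00 ÷ £6,526,557.00 = 1.6339; DFL = £6,526,557.00 ÷ £4,503,767.00 = 1.4491.
DCL = DOL × DFL = 1.6339 × 1.4491 = 2.3677.

2.37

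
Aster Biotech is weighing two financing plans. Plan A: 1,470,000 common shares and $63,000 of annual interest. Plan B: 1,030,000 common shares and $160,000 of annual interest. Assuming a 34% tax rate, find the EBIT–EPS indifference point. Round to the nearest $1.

Set EPS_A = EPS_B: (EBIT − $63,000)(1 − 0.34) ÷ 1,470,000 = (EBIT − $160,000)(1 − 0.34) ÷ 1,030,000.
Cancelling (1 − t) and cross-multiplying: 1,030,000·(EBIT − 63,000) = 1,470,000·(EBIT − 160,000).
EBIT × (1,470,000 − 1,030,000) = 160,000 × 1,470,000 − 63,000 × 1,030,000 = 170,310,000,000, so EBIT = 170,310,000,000 ÷ 440,000 = 387,068.18.

$387,068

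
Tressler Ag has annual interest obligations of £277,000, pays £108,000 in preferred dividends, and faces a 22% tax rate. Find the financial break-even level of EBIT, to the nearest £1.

£415,462

Grossing the preferred dividend up to pre-tax terms: £108,000 / (1 − 0.22) = £138,461.54.
Financial break-even EBIT = interest + D_p ÷ (1 − t) = £277,000 + £138,461.54 = £415,461.54.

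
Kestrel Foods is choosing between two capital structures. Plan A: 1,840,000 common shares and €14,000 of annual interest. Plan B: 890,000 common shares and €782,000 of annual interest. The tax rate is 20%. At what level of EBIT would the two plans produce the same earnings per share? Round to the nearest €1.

At indifference, (EBIT − 14,000)(1 − t)/1,840,000 = (EBIT − 782,000)(1 − t)/890,000.
The (1 − t) factor cancels: (EBIT − 14,000) × 890,000 = (EBIT − 782,000) × 1,840,000.
EBIT × (1,840,000 − 890,000) = 782,000 × 1,840,000 − 14,000 × 890,000 = 1,426,420,000,000, so EBIT = 1,426,420,000,000 ÷ 950,000 = 1,501,494.74.

€1,501,495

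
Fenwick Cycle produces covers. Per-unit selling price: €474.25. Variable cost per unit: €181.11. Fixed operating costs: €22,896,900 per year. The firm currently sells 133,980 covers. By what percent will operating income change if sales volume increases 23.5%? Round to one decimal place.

+56.4%

At 133,980 units, contribution = 133,980 × €293.14 = €39,274,897.20.
Subtracting fixed costs: EBIT = €39,274,897.20 − €22,896,900 = €16,377,997.20.
Degree of operating leverage = €39,274,897.20 / €16,377,997.20 = 2.3980.
%ΔEBIT = DOL × %ΔSales = 2.3980 × +23.5% = +56.4%.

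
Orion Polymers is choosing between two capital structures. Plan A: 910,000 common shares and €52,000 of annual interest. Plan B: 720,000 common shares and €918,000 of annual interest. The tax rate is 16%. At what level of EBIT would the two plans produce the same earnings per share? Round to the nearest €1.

€4,199,684

At indifference, (EBIT − 52,000)(1 − t)/910,000 = (EBIT − 918,000)(1 − t)/720,000.
Cancelling (1 − t) and cross-multiplying: 720,000·(EBIT − 52,000) = 910,000·(EBIT − 918,000).
EBIT × (910,000 − 720,000) = 918,000 × 910,000 − 52,000 × 720,000 = 797,940,000,000, so EBIT = 797,940,000,000 ÷ 190,000 = 4,199,684.21.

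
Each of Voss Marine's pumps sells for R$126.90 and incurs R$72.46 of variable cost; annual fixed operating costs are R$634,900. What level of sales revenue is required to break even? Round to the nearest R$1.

CM per unit = R$126.90 − R$72.46 = R$54.44; CM ratio = R$54.44 / R$126.90 = 0.4290.
Break-even sales = FC ÷ CM ratio = R$634,900 × R$126.90 / R$54.44 = R$1,479,956.

R$1,479,956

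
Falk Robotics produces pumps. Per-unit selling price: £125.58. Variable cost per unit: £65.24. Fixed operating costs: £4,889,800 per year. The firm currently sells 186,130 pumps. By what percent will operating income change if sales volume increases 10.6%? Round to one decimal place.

+18.8%

Total contribution margin = 186,130 × £60.34 = £11,231,084.20.
EBIT = £11,231,084.20 − £4,889,800 = £6,341,284.20.
So DOL = total CM / EBIT = £11,231,084.20 / £6,341,284.20 = 1.7711.
So EBIT moves 1.7711 × (+10.6%) = +18.8%.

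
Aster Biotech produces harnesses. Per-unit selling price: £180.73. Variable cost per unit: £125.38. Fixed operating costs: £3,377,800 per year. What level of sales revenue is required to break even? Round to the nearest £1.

Contribution margin per unit = £180.73 − £125.38 = £55.35, a CM ratio of £55.35 ÷ £180.73 = 0.3063.
Break-even revenue = fixed costs × price ÷ CM = £3,377,800 × £180.73 ÷ £55.35 = £11,029,265.

£11,029,265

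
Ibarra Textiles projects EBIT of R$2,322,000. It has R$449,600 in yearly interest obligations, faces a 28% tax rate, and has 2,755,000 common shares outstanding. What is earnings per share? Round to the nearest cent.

Interest = R$449,600.00, so EBT = R$2,322,000 − R$449,600.00 = R$1,872,400.00.
After tax at 28%: net income = R$1,872,400.00 × 0.72 = R$1,348,128.00.
EPS = R$1,348,128.00 ÷ 2,755,000 = R$0.49.

R$0.49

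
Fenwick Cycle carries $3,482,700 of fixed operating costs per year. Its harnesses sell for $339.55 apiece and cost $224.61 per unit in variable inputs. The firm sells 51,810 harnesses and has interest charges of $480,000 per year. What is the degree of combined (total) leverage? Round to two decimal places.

2.99

Contribution at this volume is 51,810 × $114.94 = $5,955,041.40.
EBIT = $5,955,041.40 − $3,482,700 = $2,472,341.40. Interest = $480,000.00, so EBIT − I = $1,992,341.40.
Degree of total leverage = total CM / (EBIT − interest) = $5,955,041.40 / $1,992,341.40 = 2.9890.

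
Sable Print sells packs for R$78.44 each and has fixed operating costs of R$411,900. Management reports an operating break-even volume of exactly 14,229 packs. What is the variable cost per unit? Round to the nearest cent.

Contribution per unit must be FC / Q = R$411,900 / 14,229 = R$28.9479.
Hence VC = price − CM = R$78.44 − R$28.9479 = R$49.49.

R$49.49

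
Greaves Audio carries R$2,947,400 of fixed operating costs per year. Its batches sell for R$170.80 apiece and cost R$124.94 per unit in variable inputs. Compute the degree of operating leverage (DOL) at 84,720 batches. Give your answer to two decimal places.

4.14

Contribution at this volume is 84,720 × R$45.86 = R$3,885,259.20.
Operating income = contribution − fixed costs = R$3,885,259.20 − R$2,947,400 = R$937,859.20.
Degree of operating leverage = R$3,885,259.20 / R$937,859.20 = 4.1427.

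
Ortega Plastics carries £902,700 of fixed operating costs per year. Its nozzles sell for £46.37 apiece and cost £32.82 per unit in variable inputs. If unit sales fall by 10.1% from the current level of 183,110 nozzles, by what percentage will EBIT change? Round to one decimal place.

-15.9%

Total contribution margin = 183,110 × £13.55 = £2,481,140.50.
Operating income = contribution − fixed costs = £2,481,140.50 − £902,700 = £1,578,440.50.
Degree of operating leverage = £2,481,140.50 / £1,578,440.50 = 1.5719.
%ΔEBIT = DOL × %ΔSales = 1.5719 × -10.1% = -15.9%.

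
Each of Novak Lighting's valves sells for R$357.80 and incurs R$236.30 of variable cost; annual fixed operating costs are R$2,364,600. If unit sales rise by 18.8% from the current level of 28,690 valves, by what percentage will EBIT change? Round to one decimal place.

At 28,690 units, contribution = 28,690 × R$121.50 = R$3,485,835.00.
Subtracting fixed costs: EBIT = R$3,485,835.00 − R$2,364,600 = R$1,121,235.00.
DOL = contribution ÷ EBIT = R$3,485,835.00 ÷ R$1,121,235.00 = 3.1089.
So EBIT moves 3.1089 × (+18.8%) = +58.4%.

+58.4%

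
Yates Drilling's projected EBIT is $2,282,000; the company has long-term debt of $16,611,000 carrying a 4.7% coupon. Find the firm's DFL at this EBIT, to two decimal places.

Annual interest charges come to $780,717.00.
DFL = EBIT ÷ (EBIT − I) = $2,282,000 ÷ ($2,282,000 − $780,717.00) = $2,282,000 ÷ $1,501,283.00 = 1.5200.

1.52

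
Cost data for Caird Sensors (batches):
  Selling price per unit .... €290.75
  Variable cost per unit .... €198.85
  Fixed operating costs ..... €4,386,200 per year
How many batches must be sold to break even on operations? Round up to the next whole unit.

47,728 batches

Each unit contributes €290.75 − €198.85 = €91.90.
Break-even volume = fixed costs ÷ CM per unit = €4,386,200 ÷ €91.90 = 47,727.97, so 47,728 batches.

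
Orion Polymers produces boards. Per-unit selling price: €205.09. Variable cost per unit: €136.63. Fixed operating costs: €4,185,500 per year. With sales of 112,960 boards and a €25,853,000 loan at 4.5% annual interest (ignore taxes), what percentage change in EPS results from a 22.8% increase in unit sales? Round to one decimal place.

At 112,960 units, contribution = 112,960 × €68.46 = €7,733,241.60.
Subtracting fixed costs: EBIT = €7,733,241.60 − €4,185,500 = €3,547,741.60.
Interest = €1,163,385.00, so EBIT − I = €2,384,356.60.
DCL = total CM / (EBIT − I) = €7,733,241.60 / €2,384,356.60 = 3.2433.
%ΔEPS = DCL × %ΔSales = 3.2433 × +22.8% = +73.9%.

+73.9%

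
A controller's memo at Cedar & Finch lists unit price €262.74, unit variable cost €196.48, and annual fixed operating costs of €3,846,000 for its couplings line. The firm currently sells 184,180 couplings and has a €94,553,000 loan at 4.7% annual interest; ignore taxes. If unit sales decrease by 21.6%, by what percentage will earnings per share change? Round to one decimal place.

-67.4%

Total contribution margin = 184,180 × €66.26 = €12,203,766.80.
Subtracting fixed costs: EBIT = €12,203,766.80 − €3,846,000 = €8,357,766.80.
After interest of €4,443,991.00, pre-tax earnings = €3,913,775.80.
DCL = total CM / (EBIT − I) = €12,203,766.80 / €3,913,775.80 = 3.1182.
%ΔEPS = DCL × %ΔSales = 3.1182 × -21.6% = -67.4%.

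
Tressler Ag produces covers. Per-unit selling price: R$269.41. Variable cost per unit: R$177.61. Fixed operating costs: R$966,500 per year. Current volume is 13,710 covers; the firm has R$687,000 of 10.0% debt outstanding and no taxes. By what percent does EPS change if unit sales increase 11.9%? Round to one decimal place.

+67.0%

At 13,710 units, contribution = 13,710 × R$91.80 = R$1,258,578.00.
Operating income = contribution − fixed costs = R$1,258,578.00 − R$966,500 = R$292,078.00.
After interest of R$68,700.00, pre-tax earnings = R$223,378.00.
Degree of combined leverage = contribution ÷ (EBIT − I) = R$1,258,578.00 ÷ R$223,378.00 = 5.6343.
%ΔEPS = DCL × %ΔSales = 5.6343 × +11.9% = +67.0%.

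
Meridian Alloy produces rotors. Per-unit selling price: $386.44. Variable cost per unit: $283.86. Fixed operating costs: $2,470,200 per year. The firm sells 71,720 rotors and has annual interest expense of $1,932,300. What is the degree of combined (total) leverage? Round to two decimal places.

At 71,720 units, contribution = 71,720 × $102.58 = $7,357,037.60.
EBIT = $7,357,037.60 − $2,470,200 = $4,886,837.60. Interest = $1,932,300.00.
DOL = $7,357,037.60 ÷ $4,886,837.60 = 1.5055; DFL = $4,886,837.60 ÷ $2,954,537.60 = 1.6540.
Combined leverage = 1.5055 × 1.6540 = 2.4901.

2.49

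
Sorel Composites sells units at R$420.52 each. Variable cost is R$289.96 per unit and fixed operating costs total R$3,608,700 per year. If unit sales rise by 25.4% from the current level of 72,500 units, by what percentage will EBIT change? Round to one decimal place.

Contribution at this volume is 72,500 × R$130.56 = R$9,465,600.00.
EBIT = R$9,465,600.00 − R$3,608,700 = R$5,856,900.00.
So DOL = total CM / EBIT = R$9,465,600.00 / R$5,856,900.00 = 1.6161.
Operating income changes by 1.6161 × +25.4% = +41.1%.

+41.1%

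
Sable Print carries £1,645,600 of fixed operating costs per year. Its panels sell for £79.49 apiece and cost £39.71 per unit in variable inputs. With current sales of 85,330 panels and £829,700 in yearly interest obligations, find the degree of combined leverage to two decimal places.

Total contribution margin = 85,330 × £39.78 = £3,394,427.40.
EBIT = £3,394,427.40 − £1,645,600 = £1,748,827.40. Interest = £829,700.00.
DOL = £3,394,427.40 ÷ £1,748,827.40 = 1.9410; DFL = £1,748,827.40 ÷ £919,127.40 = 1.9027.
Combined leverage = 1.9410 × 1.9027 = 3.6931.

3.69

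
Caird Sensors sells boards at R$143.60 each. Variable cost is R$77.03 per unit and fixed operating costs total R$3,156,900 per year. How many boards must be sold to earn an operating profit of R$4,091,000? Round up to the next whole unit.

Each unit contributes R$143.60 − R$77.03 = R$66.57.
Units = (FC + target) / CM = (R$3,156,900 + R$4,091,000) / R$66.57 = 108,876.37, so 108,877 boards.

108,877 boards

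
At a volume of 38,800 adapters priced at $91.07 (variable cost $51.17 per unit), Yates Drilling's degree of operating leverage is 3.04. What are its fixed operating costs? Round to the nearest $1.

$1,038,870

At 38,800 units, contribution = 38,800 × $39.90 = $1,548,120.00.
DOL = contribution / EBIT, so EBIT = $1,548,120.00 / 3.04 = $509,250.00.
And FC = contribution − EBIT = $1,548,120.00 − $509,250.00 = $1,038,870.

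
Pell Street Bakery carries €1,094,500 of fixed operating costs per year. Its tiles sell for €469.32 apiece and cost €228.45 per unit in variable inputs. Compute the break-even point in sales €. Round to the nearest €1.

€2,132,564

Contribution margin per unit = €469.32 − €228.45 = €240.87, a CM ratio of €240.87 ÷ €469.32 = 0.5132.
Break-even sales = FC ÷ CM ratio = €1,094,500 × €469.32 / €240.87 = €2,132,564.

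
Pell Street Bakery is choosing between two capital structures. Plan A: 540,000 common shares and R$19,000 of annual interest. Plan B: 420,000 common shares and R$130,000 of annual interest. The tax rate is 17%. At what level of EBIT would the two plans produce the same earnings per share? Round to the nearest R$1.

R$518,500

At indifference, (EBIT − 19,000)(1 − t)/540,000 = (EBIT − 130,000)(1 − t)/420,000.
The (1 − t) factor cancels: (EBIT − 19,000) × 420,000 = (EBIT − 130,000) × 540,000.
Solving, EBIT = (130,000·540,000 − 19,000·420,000) / (540,000 − 420,000) = 62,220,000,000 / 120,000 = 518,500.00.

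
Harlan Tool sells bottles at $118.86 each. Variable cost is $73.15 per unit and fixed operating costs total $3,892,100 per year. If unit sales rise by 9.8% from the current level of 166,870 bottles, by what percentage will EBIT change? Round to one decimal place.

+20.0%

Total contribution margin = 166,870 × $45.71 = $7,627,627.70.
Operating income = contribution − fixed costs = $7,627,627.70 − $3,892,100 = $3,735,527.70.
DOL = contribution ÷ EBIT = $7,627,627.70 ÷ $3,735,527.70 = 2.0419.
Operating income changes by 2.0419 × +9.8% = +20.0%.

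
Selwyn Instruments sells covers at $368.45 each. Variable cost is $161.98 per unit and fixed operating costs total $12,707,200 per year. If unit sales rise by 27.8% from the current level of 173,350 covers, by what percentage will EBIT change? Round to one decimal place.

+43.1%

At 173,350 units, contribution = 173,350 × $206.47 = $35,791,574.50.
EBIT = $35,791,574.50 − $12,707,200 = $23,084,374.50.
So DOL = total CM / EBIT = $35,791,574.50 / $23,084,374.50 = 1.5505.
%ΔEBIT = DOL × %ΔSales = 1.5505 × +27.8% = +43.1%.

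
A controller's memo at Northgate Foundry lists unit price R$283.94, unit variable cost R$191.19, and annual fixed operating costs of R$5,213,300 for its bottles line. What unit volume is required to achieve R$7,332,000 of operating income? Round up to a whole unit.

Each unit contributes R$283.94 − R$191.19 = R$92.75.
Need Q such that Q × R$92.75 − R$5,213,300 = R$7,332,000, i.e. Q = R$12,545,300 / R$92.75 = 135,259.30 → 135,260.

135,260 bottles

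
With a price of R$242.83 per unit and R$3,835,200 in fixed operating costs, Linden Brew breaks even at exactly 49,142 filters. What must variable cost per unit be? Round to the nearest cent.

R$164.79

At break-even, FC = Q × (P − VC), so P − VC = R$3,835,200 ÷ 49,142 = R$78.0432.
Hence VC = price − CM = R$242.83 − R$78.0432 = R$164.79.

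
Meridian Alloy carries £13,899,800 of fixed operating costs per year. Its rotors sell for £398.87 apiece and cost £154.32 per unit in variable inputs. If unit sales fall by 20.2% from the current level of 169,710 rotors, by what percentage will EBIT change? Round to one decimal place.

Total contribution margin = 169,710 × £244.55 = £41,502,580.50.
Operating income = contribution − fixed costs = £41,502,580.50 − £13,899,800 = £27,602,780.50.
Degree of operating leverage = £41,502,580.50 / £27,602,780.50 = 1.5036.
So EBIT moves 1.5036 × (-20.2%) = -30.4%.

-30.4%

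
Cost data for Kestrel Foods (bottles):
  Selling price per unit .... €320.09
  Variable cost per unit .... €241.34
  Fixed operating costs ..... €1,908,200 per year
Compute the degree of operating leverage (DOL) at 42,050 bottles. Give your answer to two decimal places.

Contribution at this volume is 42,050 × €78.75 = €3,311,437.50.
Subtracting fixed costs: EBIT = €3,311,437.50 − €1,908,200 = €1,403,237.50.
So DOL = total CM / EBIT = €3,311,437.50 / €1,403,237.50 = 2.3599.

2.36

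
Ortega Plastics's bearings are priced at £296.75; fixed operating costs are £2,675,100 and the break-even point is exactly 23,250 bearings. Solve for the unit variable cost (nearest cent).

At break-even, FC = Q × (P − VC), so P − VC = £2,675,100 ÷ 23,250 = £115.0581.
Variable cost per unit = £296.75 − £115.0581 = £181.69.

£181.69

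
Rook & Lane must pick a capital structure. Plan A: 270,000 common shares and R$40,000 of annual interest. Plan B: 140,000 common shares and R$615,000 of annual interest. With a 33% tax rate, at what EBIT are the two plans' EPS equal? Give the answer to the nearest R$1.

At indifference, (EBIT − 40,000)(1 − t)/270,000 = (EBIT − 615,000)(1 − t)/140,000.
The (1 − t) factor cancels: (EBIT − 40,000) × 140,000 = (EBIT − 615,000) × 270,000.
EBIT × (270,000 − 140,000) = 615,000 × 270,000 − 40,000 × 140,000 = 160,450,000,000, so EBIT = 160,450,000,000 ÷ 130,000 = 1,234,230.77.

R$1,234,231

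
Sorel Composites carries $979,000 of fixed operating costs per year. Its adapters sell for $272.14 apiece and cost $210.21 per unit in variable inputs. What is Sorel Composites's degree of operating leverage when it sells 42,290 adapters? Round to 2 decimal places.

1.60

At 42,290 units, contribution = 42,290 × $61.93 = $2,619,019.70.
Operating income = contribution − fixed costs = $2,619,019.70 − $979,000 = $1,640,019.70.
DOL = contribution ÷ EBIT = $2,619,019.70 ÷ $1,640,019.70 = 1.5969.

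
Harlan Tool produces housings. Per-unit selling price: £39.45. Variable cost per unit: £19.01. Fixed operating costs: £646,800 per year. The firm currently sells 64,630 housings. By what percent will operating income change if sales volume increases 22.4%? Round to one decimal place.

Total contribution margin = 64,630 × £20.44 = £1,321,037.20.
Subtracting fixed costs: EBIT = £1,321,037.20 − £646,800 = £674,237.20.
DOL = contribution ÷ EBIT = £1,321,037.20 ÷ £674,237.20 = 1.9593.
Operating income changes by 1.9593 × +22.4% = +43.9%.

+43.9%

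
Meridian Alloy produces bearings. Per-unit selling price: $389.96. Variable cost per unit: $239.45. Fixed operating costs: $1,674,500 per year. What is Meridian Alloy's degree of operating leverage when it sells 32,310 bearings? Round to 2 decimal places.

1.53

Contribution at this volume is 32,310 × $150.51 = $4,862,978.10.
Subtracting fixed costs: EBIT = $4,862,978.10 − $1,674,500 = $3,188,478.10.
So DOL = total CM / EBIT = $4,862,978.10 / $3,188,478.10 = 1.5252.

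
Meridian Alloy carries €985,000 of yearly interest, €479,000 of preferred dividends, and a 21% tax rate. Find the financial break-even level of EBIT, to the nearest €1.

€1,591,329

Preferred dividends are paid after tax, so their pre-tax equivalent is €479,000 ÷ (1 − 0.21) = €606,329.11.
Financial break-even EBIT = interest + D_p ÷ (1 − t) = €985,000 + €606,329.11 = €1,591,329.11.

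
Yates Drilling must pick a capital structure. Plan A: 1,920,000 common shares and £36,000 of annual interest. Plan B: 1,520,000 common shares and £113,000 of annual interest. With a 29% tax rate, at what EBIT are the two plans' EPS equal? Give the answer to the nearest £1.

Set EPS_A = EPS_B: (EBIT − £36,000)(1 − 0.29) ÷ 1,920,000 = (EBIT − £113,000)(1 − 0.29) ÷ 1,520,000.
Cancelling (1 − t) and cross-multiplying: 1,520,000·(EBIT − 36,000) = 1,920,000·(EBIT − 113,000).
Solving, EBIT = (113,000·1,920,000 − 36,000·1,520,000) / (1,920,000 − 1,520,000) = 162,240,000,000 / 400,000 = 405,600.00.

£405,600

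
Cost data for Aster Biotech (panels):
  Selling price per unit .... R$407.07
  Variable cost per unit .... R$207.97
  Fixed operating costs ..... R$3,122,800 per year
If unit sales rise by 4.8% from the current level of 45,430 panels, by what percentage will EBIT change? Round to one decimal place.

Total contribution margin = 45,430 × R$199.10 = R$9,045,113.00.
EBIT = R$9,045,113.00 − R$3,122,800 = R$5,922,313.00.
So DOL = total CM / EBIT = R$9,045,113.00 / R$5,922,313.00 = 1.5273.
%ΔEBIT = DOL × %ΔSales = 1.5273 × +4.8% = +7.3%.

+7.3%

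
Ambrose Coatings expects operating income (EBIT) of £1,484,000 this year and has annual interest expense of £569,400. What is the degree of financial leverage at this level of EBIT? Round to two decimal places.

Annual interest charges come to £569,400.00.
Degree of financial leverage = EBIT / (EBIT − interest) = £1,484,000 / £914,600.00 = 1.6226.

1.62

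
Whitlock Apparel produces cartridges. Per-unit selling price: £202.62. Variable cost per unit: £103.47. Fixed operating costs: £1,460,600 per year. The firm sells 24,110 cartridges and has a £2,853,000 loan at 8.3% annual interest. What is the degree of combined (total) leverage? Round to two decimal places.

Contribution at this volume is 24,110 × £99.15 = £2,390,506.50.
Subtracting fixed costs: EBIT = £2,390,506.50 − £1,460,600 = £929,906.50. Interest = £236,799.00.
DOL = £2,390,506.50 ÷ £929,906.50 = 2.5707; DFL = £929,906.50 ÷ £693,107.50 = 1.3416.
DCL = DOL × DFL = 2.5707 × 1.3416 = 3.4489.

3.45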